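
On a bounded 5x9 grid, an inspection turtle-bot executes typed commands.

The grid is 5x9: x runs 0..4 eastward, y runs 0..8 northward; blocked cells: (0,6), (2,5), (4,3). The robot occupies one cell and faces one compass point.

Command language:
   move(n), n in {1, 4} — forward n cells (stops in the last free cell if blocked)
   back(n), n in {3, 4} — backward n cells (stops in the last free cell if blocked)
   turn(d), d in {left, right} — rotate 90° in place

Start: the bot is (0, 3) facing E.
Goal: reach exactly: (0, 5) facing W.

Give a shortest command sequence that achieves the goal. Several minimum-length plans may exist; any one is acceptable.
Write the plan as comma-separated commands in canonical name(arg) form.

turn(left), move(4), turn(left)

t0: (0, 3) facing E
1. turn(left) → (0, 3) facing N
2. move(4) → (0, 5) facing N
3. turn(left) → (0, 5) facing W
minimal: 3 command(s), checked below 3.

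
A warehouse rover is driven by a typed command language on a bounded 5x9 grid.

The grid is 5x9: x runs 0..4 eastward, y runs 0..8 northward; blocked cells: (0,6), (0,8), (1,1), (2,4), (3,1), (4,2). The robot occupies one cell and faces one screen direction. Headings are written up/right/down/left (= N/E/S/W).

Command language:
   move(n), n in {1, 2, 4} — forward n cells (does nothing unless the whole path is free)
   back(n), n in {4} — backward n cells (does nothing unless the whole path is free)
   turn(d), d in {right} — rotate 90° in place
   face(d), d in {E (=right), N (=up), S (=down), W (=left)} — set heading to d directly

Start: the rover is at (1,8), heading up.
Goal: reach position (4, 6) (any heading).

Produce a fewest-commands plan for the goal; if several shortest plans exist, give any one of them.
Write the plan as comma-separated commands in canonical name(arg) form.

t0: at (1,8), heading up
1. turn(right) → at (1,8), heading right
2. move(1) → at (2,8), heading right
3. move(2) → at (4,8), heading right
4. turn(right) → at (4,8), heading down
5. move(2) → at (4,6), heading down
no 4-step plan works, so 5 is optimal.

turn(right), move(1), move(2), turn(right), move(2)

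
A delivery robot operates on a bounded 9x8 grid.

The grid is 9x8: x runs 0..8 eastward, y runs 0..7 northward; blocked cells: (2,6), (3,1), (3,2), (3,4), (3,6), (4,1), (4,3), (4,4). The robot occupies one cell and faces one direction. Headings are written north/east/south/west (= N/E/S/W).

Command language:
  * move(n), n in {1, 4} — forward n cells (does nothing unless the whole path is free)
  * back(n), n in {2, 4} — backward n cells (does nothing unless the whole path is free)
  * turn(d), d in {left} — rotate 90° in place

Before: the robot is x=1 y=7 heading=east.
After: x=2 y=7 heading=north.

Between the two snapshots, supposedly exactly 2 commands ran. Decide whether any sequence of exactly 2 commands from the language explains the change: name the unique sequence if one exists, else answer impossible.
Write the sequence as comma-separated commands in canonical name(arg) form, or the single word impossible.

move(1), turn(left)

key: running turn(left) before move(1) would end elsewhere — order is forced
begin: x=1 y=7 heading=east
step 1 (move(1)): x=2 y=7 heading=east
step 2 (turn(left)): x=2 y=7 heading=north
no rival 2-sequence matches.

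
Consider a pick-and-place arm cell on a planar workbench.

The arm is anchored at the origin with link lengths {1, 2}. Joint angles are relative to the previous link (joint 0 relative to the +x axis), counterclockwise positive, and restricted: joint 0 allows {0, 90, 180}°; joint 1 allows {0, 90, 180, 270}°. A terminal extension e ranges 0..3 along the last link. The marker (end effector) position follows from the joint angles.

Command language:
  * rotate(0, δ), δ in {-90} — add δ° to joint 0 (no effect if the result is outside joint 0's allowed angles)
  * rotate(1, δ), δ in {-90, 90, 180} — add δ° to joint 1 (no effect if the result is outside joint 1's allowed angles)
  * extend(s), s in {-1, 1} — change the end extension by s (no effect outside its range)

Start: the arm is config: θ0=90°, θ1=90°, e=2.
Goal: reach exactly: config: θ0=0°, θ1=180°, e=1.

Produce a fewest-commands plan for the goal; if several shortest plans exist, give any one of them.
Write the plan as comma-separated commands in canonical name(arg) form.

rotate(0, -90), rotate(1, 90), extend(-1)

begin: config: θ0=90°, θ1=90°, e=2
t=1 rotate(0, -90) ⇒ config: θ0=0°, θ1=90°, e=2
t=2 rotate(1, 90) ⇒ config: θ0=0°, θ1=180°, e=2
t=3 extend(-1) ⇒ config: θ0=0°, θ1=180°, e=1
no 2-step plan works, so 3 is optimal.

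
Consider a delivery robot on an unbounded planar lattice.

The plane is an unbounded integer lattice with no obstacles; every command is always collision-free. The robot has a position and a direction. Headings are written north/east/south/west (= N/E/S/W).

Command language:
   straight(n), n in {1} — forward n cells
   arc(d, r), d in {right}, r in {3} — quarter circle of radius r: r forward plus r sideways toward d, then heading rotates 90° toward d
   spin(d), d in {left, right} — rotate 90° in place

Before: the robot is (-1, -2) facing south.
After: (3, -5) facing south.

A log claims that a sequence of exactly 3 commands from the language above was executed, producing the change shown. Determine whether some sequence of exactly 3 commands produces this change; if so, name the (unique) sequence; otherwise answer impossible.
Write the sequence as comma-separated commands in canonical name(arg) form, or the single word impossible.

key: heading stays S — rotations cancel among the 3 commands
from: (-1, -2) facing south
[1] after spin(left): (-1, -2) facing east
[2] after straight(1): (0, -2) facing east
[3] after arc(right, 3): (3, -5) facing south
all 64 alternatives checked — unique.

spin(left), straight(1), arc(right, 3)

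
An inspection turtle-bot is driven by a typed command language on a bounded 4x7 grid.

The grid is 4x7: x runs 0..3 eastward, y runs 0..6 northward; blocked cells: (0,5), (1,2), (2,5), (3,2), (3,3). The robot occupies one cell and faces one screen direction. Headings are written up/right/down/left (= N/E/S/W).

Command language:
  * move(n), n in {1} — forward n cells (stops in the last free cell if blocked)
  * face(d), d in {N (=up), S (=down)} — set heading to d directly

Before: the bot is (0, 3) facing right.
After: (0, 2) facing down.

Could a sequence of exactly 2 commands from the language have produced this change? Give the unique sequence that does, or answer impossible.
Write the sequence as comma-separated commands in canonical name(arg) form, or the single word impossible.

face(S), move(1)

key: order matters: swapping face(S) and move(1) lands elsewhere
initial: (0, 3) facing right
step 1 (face(S)): (0, 3) facing down
step 2 (move(1)): (0, 2) facing down
no rival 2-sequence matches.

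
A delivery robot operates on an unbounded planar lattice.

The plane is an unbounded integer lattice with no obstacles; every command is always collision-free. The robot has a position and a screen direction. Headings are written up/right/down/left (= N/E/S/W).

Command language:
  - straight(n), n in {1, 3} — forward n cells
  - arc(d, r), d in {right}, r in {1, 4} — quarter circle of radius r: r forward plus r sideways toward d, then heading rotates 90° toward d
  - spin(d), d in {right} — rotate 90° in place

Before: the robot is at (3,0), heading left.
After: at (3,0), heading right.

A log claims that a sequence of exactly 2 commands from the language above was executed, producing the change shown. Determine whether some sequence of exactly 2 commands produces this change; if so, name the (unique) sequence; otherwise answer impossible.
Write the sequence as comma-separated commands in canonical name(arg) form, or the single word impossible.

key: parked at (3,0) the whole time — nothing moves the robot
t0: at (3,0), heading left
step 1 (spin(right)): at (3,0), heading up
step 2 (spin(right)): at (3,0), heading right
uniquely the one of 25 2-step routes that fits.

spin(right), spin(right)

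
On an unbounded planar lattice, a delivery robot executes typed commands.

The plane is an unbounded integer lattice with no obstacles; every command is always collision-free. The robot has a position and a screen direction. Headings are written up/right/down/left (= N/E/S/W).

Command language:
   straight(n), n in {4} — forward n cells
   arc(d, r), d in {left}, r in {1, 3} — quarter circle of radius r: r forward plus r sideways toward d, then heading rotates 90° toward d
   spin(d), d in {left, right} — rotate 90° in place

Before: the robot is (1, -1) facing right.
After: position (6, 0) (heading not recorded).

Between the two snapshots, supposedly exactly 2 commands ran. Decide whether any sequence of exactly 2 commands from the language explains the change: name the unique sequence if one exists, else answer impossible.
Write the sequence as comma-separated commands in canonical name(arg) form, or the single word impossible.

key: order matters: swapping straight(4) and arc(left, 1) lands elsewhere
initial: (1, -1) facing right
step 1 (straight(4)): (5, -1) facing right
step 2 (arc(left, 1)): (6, 0) facing up
all 25 alternatives checked — unique.

straight(4), arc(left, 1)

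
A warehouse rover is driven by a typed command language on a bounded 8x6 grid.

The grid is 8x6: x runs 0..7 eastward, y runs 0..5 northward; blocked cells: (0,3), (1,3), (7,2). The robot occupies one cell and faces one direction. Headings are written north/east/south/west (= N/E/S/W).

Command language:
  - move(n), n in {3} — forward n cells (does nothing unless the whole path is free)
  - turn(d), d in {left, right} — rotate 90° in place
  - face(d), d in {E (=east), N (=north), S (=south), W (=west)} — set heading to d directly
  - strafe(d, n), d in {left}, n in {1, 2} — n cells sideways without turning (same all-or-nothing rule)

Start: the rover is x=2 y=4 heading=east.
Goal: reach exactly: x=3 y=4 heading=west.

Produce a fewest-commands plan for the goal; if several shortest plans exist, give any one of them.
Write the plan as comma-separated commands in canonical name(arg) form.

begin: x=2 y=4 heading=east
t=1 turn(right) ⇒ x=2 y=4 heading=south
t=2 strafe(left, 1) ⇒ x=3 y=4 heading=south
t=3 face(W) ⇒ x=3 y=4 heading=west
shorter routes all fall short; 3 is best.

turn(right), strafe(left, 1), face(W)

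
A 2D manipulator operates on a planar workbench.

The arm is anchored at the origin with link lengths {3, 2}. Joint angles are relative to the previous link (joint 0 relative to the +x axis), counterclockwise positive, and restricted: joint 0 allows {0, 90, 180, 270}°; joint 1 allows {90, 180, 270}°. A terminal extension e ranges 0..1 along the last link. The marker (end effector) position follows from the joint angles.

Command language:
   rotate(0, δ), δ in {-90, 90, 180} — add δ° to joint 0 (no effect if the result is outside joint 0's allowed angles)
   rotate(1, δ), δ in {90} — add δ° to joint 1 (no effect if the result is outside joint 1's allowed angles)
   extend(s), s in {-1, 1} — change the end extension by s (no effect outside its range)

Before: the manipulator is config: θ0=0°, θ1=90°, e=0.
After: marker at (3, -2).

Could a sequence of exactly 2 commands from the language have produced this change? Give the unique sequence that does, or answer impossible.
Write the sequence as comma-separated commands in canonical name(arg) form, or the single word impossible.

t0: config: θ0=0°, θ1=90°, e=0
[1] after rotate(1, 90): config: θ0=0°, θ1=180°, e=0
[2] after rotate(1, 90): config: θ0=0°, θ1=270°, e=0
no other 2-command option fits: unique.

rotate(1, 90), rotate(1, 90)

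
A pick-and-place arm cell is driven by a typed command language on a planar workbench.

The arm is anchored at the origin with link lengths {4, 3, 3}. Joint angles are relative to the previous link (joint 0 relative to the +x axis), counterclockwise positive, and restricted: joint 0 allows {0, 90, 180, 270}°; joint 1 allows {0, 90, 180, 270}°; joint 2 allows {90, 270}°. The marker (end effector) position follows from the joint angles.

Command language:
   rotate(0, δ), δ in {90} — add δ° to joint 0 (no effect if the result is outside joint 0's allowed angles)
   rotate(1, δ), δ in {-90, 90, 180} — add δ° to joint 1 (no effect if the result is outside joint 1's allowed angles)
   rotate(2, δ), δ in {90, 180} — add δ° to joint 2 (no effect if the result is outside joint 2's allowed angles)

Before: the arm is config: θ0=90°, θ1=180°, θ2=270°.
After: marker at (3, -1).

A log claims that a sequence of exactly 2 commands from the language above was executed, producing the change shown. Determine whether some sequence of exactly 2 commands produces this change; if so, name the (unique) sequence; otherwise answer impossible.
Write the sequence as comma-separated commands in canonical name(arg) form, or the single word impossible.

start: config: θ0=90°, θ1=180°, θ2=270°
t=1 rotate(0, 90) ⇒ config: θ0=180°, θ1=180°, θ2=270°
t=2 rotate(0, 90) ⇒ config: θ0=270°, θ1=180°, θ2=270°
all 36 alternatives checked — unique.

rotate(0, 90), rotate(0, 90)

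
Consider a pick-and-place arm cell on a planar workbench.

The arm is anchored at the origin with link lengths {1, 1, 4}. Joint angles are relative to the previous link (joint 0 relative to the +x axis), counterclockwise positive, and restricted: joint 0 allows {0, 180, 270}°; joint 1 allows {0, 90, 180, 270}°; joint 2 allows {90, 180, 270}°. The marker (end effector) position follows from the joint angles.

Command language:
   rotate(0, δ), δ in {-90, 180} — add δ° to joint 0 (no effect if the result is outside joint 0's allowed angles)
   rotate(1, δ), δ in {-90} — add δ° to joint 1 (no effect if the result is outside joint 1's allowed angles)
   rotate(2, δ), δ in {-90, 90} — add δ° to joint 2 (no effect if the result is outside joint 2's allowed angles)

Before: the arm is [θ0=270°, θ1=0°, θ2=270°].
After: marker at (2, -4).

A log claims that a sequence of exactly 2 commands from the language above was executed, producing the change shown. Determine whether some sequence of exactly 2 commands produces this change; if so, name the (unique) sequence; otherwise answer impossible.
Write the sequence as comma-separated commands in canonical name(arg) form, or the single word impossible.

rotate(0, -90), rotate(0, 180)

key: order matters: swapping rotate(0, -90) and rotate(0, 180) lands elsewhere
initial: [θ0=270°, θ1=0°, θ2=270°]
[1] after rotate(0, -90): [θ0=180°, θ1=0°, θ2=270°]
[2] after rotate(0, 180): [θ0=0°, θ1=0°, θ2=270°]
all 25 alternatives checked — unique.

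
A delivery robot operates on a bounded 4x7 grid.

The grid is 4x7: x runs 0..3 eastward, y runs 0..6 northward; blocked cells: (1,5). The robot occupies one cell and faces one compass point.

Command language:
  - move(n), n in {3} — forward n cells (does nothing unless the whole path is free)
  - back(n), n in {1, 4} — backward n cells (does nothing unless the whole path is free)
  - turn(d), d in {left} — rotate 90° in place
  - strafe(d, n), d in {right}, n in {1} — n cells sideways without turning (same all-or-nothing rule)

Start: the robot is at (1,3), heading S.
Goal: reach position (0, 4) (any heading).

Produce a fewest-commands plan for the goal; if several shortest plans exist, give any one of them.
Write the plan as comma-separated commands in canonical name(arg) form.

strafe(right, 1), back(1)

start: at (1,3), heading S
[1] after strafe(right, 1): at (0,3), heading S
[2] after back(1): at (0,4), heading S
nothing shorter than 2 reaches the goal.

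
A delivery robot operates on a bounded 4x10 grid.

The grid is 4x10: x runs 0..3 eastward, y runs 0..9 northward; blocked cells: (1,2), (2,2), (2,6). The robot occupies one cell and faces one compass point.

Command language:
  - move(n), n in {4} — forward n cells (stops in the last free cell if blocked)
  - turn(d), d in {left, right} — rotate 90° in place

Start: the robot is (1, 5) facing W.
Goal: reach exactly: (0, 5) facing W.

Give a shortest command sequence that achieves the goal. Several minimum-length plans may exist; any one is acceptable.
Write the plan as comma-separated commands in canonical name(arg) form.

move(4)

begin: (1, 5) facing W
[1] after move(4): (0, 5) facing W
minimal: 1 command(s), checked below 1.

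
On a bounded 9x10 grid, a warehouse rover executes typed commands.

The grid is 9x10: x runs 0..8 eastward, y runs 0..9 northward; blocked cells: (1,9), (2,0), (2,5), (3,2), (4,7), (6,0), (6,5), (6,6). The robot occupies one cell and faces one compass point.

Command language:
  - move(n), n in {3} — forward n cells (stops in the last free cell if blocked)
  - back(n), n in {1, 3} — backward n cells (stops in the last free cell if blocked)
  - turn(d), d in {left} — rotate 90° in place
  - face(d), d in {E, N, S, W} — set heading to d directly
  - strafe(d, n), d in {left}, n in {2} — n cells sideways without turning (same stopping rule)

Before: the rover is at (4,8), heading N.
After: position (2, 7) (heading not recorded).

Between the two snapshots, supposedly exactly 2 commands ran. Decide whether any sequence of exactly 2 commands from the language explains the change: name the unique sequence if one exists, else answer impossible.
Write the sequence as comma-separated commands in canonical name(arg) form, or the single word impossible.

key: running back(1) before strafe(left, 2) would end elsewhere — order is forced
t0: at (4,8), heading N
1. strafe(left, 2) → at (2,8), heading N
2. back(1) → at (2,7), heading N
no other 2-command option fits: unique.

strafe(left, 2), back(1)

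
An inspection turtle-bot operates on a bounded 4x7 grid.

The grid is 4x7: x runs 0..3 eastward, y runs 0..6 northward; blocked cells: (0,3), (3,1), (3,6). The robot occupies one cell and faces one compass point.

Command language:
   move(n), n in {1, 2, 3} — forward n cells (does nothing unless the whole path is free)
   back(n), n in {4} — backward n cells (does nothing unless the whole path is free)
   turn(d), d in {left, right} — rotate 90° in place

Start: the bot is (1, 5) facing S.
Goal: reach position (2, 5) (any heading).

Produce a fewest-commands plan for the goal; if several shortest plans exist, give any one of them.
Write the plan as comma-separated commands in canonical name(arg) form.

turn(left), move(1)

start: (1, 5) facing S
1. turn(left) → (1, 5) facing E
2. move(1) → (2, 5) facing E
shorter routes all fall short; 2 is best.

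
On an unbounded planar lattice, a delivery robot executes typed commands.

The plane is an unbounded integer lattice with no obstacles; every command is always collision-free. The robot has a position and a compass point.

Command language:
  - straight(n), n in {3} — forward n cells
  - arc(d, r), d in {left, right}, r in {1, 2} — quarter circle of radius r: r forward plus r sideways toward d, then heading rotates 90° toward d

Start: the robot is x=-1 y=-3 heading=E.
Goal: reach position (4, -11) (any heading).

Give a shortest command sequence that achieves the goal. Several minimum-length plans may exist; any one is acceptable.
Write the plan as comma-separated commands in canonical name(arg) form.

from: x=-1 y=-3 heading=E
[1] after arc(right, 1): x=0 y=-4 heading=S
[2] after straight(3): x=0 y=-7 heading=S
[3] after arc(left, 2): x=2 y=-9 heading=E
[4] after arc(right, 2): x=4 y=-11 heading=S
minimal: 4 command(s), checked below 4.

arc(right, 1), straight(3), arc(left, 2), arc(right, 2)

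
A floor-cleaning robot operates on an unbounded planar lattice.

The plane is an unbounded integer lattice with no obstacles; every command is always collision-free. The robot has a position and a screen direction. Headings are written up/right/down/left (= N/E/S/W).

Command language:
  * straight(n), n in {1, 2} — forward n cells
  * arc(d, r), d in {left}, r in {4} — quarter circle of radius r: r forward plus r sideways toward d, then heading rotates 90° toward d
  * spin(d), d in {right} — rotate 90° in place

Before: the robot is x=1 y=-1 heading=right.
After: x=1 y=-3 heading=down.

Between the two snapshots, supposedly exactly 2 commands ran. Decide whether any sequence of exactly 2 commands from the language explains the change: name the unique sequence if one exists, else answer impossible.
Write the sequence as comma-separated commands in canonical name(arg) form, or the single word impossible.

spin(right), straight(2)

key: running straight(2) before spin(right) would end elsewhere — order is forced
begin: x=1 y=-1 heading=right
1. spin(right) → x=1 y=-1 heading=down
2. straight(2) → x=1 y=-3 heading=down
all 16 alternatives checked — unique.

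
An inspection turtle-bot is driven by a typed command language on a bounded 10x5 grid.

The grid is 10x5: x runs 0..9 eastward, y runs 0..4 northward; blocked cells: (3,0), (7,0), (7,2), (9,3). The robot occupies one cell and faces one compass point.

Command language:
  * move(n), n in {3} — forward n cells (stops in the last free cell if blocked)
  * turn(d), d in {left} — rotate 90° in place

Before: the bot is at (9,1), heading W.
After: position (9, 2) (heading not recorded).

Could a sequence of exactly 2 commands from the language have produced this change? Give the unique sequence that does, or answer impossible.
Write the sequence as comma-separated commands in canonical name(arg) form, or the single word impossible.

impossible

all 4 sequences checked — none match.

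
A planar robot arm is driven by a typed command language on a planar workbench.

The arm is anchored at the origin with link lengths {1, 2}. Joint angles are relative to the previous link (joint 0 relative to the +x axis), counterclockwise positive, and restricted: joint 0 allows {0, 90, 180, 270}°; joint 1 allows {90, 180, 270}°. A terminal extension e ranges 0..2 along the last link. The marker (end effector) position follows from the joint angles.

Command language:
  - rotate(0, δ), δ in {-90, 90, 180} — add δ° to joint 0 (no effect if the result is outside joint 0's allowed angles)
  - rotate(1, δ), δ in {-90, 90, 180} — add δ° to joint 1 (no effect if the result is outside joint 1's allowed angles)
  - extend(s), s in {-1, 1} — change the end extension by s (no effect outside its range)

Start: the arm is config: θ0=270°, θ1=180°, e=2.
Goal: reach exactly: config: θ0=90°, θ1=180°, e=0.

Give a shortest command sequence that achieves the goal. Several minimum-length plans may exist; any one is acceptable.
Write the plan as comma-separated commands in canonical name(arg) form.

rotate(0, 180), extend(-1), extend(-1)

from: config: θ0=270°, θ1=180°, e=2
t=1 rotate(0, 180) ⇒ config: θ0=90°, θ1=180°, e=2
t=2 extend(-1) ⇒ config: θ0=90°, θ1=180°, e=1
t=3 extend(-1) ⇒ config: θ0=90°, θ1=180°, e=0
nothing shorter than 3 reaches the goal.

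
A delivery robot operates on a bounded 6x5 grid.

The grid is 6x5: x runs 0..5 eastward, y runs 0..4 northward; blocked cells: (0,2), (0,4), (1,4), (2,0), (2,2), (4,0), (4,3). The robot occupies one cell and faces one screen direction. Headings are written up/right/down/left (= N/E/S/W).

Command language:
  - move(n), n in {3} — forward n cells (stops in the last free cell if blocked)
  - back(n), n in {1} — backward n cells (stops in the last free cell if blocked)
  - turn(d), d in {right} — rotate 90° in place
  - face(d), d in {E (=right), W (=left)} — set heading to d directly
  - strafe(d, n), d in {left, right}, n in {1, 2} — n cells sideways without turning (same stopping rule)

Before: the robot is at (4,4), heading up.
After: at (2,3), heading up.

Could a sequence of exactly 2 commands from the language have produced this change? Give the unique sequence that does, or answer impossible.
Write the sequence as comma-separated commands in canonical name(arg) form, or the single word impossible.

strafe(left, 2), back(1)

key: heading stays N — no command in the sequence turns
t0: at (4,4), heading up
1. strafe(left, 2) → at (2,4), heading up
2. back(1) → at (2,3), heading up
all 81 alternatives checked — unique.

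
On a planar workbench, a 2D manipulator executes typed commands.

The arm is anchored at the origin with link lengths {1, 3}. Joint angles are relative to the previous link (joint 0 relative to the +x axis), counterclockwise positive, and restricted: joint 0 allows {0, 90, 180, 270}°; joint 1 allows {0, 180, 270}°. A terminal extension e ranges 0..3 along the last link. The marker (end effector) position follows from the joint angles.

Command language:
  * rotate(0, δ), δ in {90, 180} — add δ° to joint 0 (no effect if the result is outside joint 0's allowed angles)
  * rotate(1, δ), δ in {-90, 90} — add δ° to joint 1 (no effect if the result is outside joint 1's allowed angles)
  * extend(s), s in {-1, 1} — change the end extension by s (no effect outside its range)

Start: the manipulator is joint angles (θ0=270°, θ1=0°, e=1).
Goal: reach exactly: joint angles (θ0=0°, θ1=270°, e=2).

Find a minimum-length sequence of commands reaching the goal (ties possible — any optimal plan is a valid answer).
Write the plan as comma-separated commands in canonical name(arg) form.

t0: joint angles (θ0=270°, θ1=0°, e=1)
step 1 (rotate(0, 90)): joint angles (θ0=0°, θ1=0°, e=1)
step 2 (rotate(1, -90)): joint angles (θ0=0°, θ1=270°, e=1)
step 3 (extend(1)): joint angles (θ0=0°, θ1=270°, e=2)
minimal: 3 command(s), checked below 3.

rotate(0, 90), rotate(1, -90), extend(1)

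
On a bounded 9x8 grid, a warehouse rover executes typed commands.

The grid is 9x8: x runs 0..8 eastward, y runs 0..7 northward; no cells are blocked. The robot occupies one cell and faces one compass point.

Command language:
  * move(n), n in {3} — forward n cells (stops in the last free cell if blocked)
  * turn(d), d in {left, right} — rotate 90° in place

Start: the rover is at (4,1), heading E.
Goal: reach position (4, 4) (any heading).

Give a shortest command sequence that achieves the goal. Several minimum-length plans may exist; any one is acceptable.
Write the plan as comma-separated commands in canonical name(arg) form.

start: at (4,1), heading E
[1] after turn(left): at (4,1), heading N
[2] after move(3): at (4,4), heading N
shorter routes all fall short; 2 is best.

turn(left), move(3)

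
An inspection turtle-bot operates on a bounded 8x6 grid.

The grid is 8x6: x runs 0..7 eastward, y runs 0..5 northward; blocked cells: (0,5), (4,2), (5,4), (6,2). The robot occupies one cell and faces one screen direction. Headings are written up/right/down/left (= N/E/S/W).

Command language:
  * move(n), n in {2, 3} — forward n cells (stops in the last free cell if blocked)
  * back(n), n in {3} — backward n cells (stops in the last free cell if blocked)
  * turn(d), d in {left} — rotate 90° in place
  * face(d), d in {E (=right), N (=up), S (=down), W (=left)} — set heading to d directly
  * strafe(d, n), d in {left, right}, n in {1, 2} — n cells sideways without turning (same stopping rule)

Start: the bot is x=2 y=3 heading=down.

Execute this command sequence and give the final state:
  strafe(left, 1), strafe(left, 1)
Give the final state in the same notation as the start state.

t0: x=2 y=3 heading=down
1. strafe(left, 1) → x=3 y=3 heading=down
2. strafe(left, 1) → x=4 y=3 heading=down

x=4 y=3 heading=down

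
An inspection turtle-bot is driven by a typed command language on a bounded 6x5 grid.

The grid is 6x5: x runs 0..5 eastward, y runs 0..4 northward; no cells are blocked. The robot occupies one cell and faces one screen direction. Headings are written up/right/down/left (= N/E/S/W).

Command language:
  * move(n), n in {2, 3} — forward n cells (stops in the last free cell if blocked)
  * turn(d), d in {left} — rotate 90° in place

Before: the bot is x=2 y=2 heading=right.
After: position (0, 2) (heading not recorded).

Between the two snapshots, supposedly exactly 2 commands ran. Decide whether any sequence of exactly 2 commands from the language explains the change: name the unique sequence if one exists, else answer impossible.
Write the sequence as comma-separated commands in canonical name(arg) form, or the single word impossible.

checked all 2-command options: none fits.

impossible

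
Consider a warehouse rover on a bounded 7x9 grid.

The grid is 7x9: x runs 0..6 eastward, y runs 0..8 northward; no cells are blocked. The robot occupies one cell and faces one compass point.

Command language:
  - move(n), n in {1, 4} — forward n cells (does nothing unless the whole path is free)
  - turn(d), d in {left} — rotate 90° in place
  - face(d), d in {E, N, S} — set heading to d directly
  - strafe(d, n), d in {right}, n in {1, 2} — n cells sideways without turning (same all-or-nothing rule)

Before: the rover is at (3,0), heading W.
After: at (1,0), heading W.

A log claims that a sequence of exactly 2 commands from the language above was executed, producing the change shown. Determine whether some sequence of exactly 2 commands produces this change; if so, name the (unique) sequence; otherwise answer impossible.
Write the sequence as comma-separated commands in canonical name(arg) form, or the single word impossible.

key: still facing W at the end — nothing in the sequence rotates
begin: at (3,0), heading W
1. move(1) → at (2,0), heading W
2. move(1) → at (1,0), heading W
no rival 2-sequence matches.

move(1), move(1)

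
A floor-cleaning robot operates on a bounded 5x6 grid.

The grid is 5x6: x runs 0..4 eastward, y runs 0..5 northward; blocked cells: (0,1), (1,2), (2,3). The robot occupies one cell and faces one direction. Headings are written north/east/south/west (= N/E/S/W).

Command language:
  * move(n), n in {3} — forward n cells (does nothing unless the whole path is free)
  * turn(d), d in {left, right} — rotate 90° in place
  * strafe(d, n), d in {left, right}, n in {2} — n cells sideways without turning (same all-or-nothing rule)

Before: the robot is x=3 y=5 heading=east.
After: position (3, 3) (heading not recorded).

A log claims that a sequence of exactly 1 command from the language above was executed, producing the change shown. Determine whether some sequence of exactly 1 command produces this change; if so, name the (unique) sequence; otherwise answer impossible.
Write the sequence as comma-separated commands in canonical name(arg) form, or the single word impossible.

strafe(right, 2)

begin: x=3 y=5 heading=east
1. strafe(right, 2) → x=3 y=3 heading=east
no rival 1-sequence matches.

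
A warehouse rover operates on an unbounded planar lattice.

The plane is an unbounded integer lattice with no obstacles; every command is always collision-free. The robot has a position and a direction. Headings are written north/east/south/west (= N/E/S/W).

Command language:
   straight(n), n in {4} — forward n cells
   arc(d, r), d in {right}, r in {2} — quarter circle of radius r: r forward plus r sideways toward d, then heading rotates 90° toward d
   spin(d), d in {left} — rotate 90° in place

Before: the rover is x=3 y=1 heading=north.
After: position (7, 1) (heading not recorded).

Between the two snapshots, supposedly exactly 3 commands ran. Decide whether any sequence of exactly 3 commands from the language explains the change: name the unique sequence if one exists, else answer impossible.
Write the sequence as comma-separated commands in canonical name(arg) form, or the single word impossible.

arc(right, 2), arc(right, 2), spin(left)

key: running spin(left) before arc(right, 2) would end elsewhere — order is forced
initial: x=3 y=1 heading=north
step 1 (arc(right, 2)): x=5 y=3 heading=east
step 2 (arc(right, 2)): x=7 y=1 heading=south
step 3 (spin(left)): x=7 y=1 heading=east
uniquely the one of 27 3-step routes that fits.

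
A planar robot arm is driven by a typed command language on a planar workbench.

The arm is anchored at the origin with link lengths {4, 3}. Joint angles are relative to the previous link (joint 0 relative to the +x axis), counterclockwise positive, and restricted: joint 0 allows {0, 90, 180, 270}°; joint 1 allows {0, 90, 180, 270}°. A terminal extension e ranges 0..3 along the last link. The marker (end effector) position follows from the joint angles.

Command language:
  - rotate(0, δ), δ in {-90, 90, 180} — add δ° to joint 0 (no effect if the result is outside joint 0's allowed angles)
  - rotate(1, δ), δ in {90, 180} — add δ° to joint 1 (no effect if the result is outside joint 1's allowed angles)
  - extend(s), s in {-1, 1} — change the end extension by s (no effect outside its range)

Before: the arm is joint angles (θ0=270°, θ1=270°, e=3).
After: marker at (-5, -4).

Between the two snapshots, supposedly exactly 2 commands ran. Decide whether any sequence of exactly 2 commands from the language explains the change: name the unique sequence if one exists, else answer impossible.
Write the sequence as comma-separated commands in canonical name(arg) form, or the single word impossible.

key: running extend(-1) before extend(1) would end elsewhere — order is forced
from: joint angles (θ0=270°, θ1=270°, e=3)
[1] after extend(1): joint angles (θ0=270°, θ1=270°, e=3)
[2] after extend(-1): joint angles (θ0=270°, θ1=270°, e=2)
no rival 2-sequence matches.

extend(1), extend(-1)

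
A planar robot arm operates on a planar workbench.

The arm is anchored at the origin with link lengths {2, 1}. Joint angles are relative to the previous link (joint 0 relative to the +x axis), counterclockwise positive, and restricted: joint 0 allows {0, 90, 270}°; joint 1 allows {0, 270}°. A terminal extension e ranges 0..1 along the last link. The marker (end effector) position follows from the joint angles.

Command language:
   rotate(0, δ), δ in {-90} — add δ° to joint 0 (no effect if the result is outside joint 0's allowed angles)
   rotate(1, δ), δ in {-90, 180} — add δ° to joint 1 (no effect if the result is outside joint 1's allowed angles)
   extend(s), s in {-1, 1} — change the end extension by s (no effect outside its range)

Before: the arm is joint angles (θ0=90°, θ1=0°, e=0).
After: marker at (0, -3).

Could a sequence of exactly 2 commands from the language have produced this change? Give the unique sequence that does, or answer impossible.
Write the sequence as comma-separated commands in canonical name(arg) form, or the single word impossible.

rotate(0, -90), rotate(0, -90)

start: joint angles (θ0=90°, θ1=0°, e=0)
step 1 (rotate(0, -90)): joint angles (θ0=0°, θ1=0°, e=0)
step 2 (rotate(0, -90)): joint angles (θ0=270°, θ1=0°, e=0)
no rival 2-sequence matches.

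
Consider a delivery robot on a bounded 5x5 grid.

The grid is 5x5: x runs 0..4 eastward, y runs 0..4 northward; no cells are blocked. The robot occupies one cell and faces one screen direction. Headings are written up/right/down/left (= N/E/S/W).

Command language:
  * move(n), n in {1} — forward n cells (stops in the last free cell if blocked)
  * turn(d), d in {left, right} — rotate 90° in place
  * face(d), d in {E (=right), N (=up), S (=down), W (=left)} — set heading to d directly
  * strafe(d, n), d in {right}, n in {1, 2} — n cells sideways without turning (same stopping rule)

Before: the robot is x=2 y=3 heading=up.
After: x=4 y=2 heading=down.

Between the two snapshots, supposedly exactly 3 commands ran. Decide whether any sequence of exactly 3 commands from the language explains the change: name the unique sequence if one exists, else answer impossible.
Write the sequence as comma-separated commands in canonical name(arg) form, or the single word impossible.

strafe(right, 2), face(S), move(1)

key: cell and facing (now S) both changed — the 3 commands mix motion and turning
start: x=2 y=3 heading=up
[1] after strafe(right, 2): x=4 y=3 heading=up
[2] after face(S): x=4 y=3 heading=down
[3] after move(1): x=4 y=2 heading=down
all 729 alternatives checked — unique.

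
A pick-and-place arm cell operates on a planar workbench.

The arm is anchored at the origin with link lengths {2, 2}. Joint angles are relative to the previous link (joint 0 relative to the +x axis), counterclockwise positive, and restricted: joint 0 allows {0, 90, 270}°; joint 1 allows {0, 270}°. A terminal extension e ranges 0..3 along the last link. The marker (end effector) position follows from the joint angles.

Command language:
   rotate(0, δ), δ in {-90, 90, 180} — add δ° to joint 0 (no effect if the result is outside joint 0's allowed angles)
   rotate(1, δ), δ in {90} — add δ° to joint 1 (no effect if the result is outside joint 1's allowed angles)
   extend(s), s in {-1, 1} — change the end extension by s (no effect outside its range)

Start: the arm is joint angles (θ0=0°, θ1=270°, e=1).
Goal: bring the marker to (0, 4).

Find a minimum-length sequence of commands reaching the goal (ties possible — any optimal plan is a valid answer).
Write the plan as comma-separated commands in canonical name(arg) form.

t0: joint angles (θ0=0°, θ1=270°, e=1)
step 1 (rotate(1, 90)): joint angles (θ0=0°, θ1=0°, e=1)
step 2 (extend(-1)): joint angles (θ0=0°, θ1=0°, e=0)
step 3 (rotate(0, 90)): joint angles (θ0=90°, θ1=0°, e=0)
shorter routes all fall short; 3 is best.

rotate(1, 90), extend(-1), rotate(0, 90)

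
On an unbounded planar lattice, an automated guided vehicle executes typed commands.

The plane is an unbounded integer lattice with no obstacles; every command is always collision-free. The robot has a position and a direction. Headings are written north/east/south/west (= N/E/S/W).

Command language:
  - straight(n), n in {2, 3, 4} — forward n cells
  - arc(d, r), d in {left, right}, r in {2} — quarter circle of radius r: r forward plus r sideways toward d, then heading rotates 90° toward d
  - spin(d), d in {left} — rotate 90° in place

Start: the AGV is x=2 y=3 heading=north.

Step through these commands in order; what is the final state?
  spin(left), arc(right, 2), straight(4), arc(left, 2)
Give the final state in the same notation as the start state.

x=-2 y=11 heading=west

from: x=2 y=3 heading=north
step 1 (spin(left)): x=2 y=3 heading=west
step 2 (arc(right, 2)): x=0 y=5 heading=north
step 3 (straight(4)): x=0 y=9 heading=north
step 4 (arc(left, 2)): x=-2 y=11 heading=west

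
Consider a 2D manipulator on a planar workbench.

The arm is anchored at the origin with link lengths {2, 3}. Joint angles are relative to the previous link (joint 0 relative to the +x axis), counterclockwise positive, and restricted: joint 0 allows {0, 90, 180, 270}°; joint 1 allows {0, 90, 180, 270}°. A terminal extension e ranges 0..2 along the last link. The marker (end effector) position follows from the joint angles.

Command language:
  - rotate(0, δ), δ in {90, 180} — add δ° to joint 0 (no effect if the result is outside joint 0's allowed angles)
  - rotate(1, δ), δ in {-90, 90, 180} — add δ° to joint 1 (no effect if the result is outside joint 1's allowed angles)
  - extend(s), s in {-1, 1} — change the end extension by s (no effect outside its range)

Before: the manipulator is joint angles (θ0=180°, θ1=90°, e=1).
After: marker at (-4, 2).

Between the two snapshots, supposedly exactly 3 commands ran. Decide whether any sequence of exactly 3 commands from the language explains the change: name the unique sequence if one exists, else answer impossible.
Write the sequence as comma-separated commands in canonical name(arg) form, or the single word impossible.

t0: joint angles (θ0=180°, θ1=90°, e=1)
1. rotate(0, 90) → joint angles (θ0=270°, θ1=90°, e=1)
2. rotate(0, 90) → joint angles (θ0=0°, θ1=90°, e=1)
3. rotate(0, 90) → joint angles (θ0=90°, θ1=90°, e=1)
no other 3-command option fits: unique.

rotate(0, 90), rotate(0, 90), rotate(0, 90)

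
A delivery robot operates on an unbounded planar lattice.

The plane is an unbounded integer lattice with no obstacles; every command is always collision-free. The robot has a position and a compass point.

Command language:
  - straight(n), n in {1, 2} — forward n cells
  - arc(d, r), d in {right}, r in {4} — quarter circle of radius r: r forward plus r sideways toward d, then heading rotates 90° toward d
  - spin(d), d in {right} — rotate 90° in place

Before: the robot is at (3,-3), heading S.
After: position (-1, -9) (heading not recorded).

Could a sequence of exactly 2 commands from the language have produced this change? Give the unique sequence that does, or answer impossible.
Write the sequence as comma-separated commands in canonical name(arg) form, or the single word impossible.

key: running arc(right, 4) before straight(2) would end elsewhere — order is forced
begin: at (3,-3), heading S
step 1 (straight(2)): at (3,-5), heading S
step 2 (arc(right, 4)): at (-1,-9), heading W
uniquely the one of 16 2-step routes that fits.

straight(2), arc(right, 4)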